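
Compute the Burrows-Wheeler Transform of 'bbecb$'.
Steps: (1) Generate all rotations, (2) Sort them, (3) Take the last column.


Rotations (sorted):
  0: $bbecb -> last char: b
  1: b$bbec -> last char: c
  2: bbecb$ -> last char: $
  3: becb$b -> last char: b
  4: cb$bbe -> last char: e
  5: ecb$bb -> last char: b


BWT = bc$beb


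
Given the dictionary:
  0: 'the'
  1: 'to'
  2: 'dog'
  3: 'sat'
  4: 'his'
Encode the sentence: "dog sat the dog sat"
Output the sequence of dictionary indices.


Look up each word in the dictionary:
  'dog' -> 2
  'sat' -> 3
  'the' -> 0
  'dog' -> 2
  'sat' -> 3

Encoded: [2, 3, 0, 2, 3]


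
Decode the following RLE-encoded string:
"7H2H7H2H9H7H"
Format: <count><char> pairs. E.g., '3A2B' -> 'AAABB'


Expanding each <count><char> pair:
  7H -> 'HHHHHHH'
  2H -> 'HH'
  7H -> 'HHHHHHH'
  2H -> 'HH'
  9H -> 'HHHHHHHHH'
  7H -> 'HHHHHHH'

Decoded = HHHHHHHHHHHHHHHHHHHHHHHHHHHHHHHHHH


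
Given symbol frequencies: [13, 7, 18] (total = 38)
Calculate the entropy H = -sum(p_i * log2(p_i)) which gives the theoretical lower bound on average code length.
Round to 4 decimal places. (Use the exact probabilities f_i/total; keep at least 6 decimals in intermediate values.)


Per-symbol terms -p_i * log2(p_i) with p_i = f_i/38:
  p = 13/38 = 0.342105: log2(p) = -1.547488, -p*log2(p) = 0.529404
  p = 7/38 = 0.184211: log2(p) = -2.440573, -p*log2(p) = 0.449579
  p = 18/38 = 0.473684: log2(p) = -1.078003, -p*log2(p) = 0.510633
H = 0.529404 + 0.449579 + 0.510633 = 1.489616

H = 1.4896 bits/symbol


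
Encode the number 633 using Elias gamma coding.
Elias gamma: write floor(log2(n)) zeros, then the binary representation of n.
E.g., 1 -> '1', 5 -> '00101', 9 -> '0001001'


num_bits = floor(log2(633)) + 1 = 10
leading_zeros = num_bits - 1 = 9
binary(633) = 1001111001

Elias gamma(633) = '000000000' + '1001111001' = 0000000001001111001 (19 bits)


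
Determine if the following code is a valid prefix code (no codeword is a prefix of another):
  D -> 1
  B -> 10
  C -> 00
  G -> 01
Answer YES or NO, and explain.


Checking each pair (does one codeword prefix another?):
  D='1' vs B='10': prefix -- VIOLATION

NO -- this is NOT a valid prefix code. D (1) is a prefix of B (10).


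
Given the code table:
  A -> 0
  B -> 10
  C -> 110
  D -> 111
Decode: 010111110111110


Decoding:
0 -> A
10 -> B
111 -> D
110 -> C
111 -> D
110 -> C


Result: ABDCDC


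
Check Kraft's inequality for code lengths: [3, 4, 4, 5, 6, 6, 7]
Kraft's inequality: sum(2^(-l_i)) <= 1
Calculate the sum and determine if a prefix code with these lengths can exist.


Sum = 2^(-3) + 2^(-4) + 2^(-4) + 2^(-5) + 2^(-6) + 2^(-6) + 2^(-7)
    = 0.125 + 0.0625 + 0.0625 + 0.03125 + 0.015625 + 0.015625 + 0.0078125
    = 41/128 = 0.3203125
Since 0.3203125 <= 1, Kraft's inequality IS satisfied.
A prefix code with these lengths CAN exist.

Kraft sum = 0.3203125. Satisfied.


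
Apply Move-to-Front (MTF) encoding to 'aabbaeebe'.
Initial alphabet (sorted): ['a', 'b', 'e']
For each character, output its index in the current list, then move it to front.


MTF encoding:
'a': index 0 in ['a', 'b', 'e'] -> ['a', 'b', 'e']
'a': index 0 in ['a', 'b', 'e'] -> ['a', 'b', 'e']
'b': index 1 in ['a', 'b', 'e'] -> ['b', 'a', 'e']
'b': index 0 in ['b', 'a', 'e'] -> ['b', 'a', 'e']
'a': index 1 in ['b', 'a', 'e'] -> ['a', 'b', 'e']
'e': index 2 in ['a', 'b', 'e'] -> ['e', 'a', 'b']
'e': index 0 in ['e', 'a', 'b'] -> ['e', 'a', 'b']
'b': index 2 in ['e', 'a', 'b'] -> ['b', 'e', 'a']
'e': index 1 in ['b', 'e', 'a'] -> ['e', 'b', 'a']


Output: [0, 0, 1, 0, 1, 2, 0, 2, 1]


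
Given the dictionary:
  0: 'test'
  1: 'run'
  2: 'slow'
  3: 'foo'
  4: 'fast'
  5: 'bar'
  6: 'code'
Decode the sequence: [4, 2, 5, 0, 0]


Look up each index in the dictionary:
  4 -> 'fast'
  2 -> 'slow'
  5 -> 'bar'
  0 -> 'test'
  0 -> 'test'

Decoded: "fast slow bar test test"


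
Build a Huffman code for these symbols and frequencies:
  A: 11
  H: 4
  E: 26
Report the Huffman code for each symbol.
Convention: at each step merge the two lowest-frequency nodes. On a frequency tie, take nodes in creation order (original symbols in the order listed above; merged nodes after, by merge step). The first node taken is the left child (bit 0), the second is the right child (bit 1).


Huffman tree construction:
Step 1: Merge H(4) + A(11) = 15
Step 2: Merge (H+A)(15) + E(26) = 41
Read each symbol's code off the tree from the root (left child = 0, right child = 1).

Codes:
  A: 01 (length 2)
  H: 00 (length 2)
  E: 1 (length 1)
Average code length: 56/41 = 1.3659 bits/symbol


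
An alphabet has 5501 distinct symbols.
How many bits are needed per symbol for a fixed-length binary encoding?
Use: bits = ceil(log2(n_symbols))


log2(5501) = 12.4255
Bracket: 2^12 = 4096 < 5501 <= 2^13 = 8192
So ceil(log2(5501)) = 13

bits = ceil(log2(5501)) = ceil(12.4255) = 13 bits


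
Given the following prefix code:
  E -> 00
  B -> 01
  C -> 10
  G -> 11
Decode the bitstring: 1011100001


Decoding step by step:
Bits 10 -> C
Bits 11 -> G
Bits 10 -> C
Bits 00 -> E
Bits 01 -> B


Decoded message: CGCEB


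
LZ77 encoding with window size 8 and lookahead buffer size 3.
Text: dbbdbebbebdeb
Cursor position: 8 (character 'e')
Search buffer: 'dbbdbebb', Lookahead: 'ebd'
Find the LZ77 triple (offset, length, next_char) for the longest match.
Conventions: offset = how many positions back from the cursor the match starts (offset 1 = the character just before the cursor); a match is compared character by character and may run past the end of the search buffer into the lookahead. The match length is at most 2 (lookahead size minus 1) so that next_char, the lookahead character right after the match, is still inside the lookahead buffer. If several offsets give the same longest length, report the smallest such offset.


Try each offset into the search buffer:
  offset=1 (pos 7, char 'b'): match length 0
  offset=2 (pos 6, char 'b'): match length 0
  offset=3 (pos 5, char 'e'): match length 2
  offset=4 (pos 4, char 'b'): match length 0
  offset=5 (pos 3, char 'd'): match length 0
  offset=6 (pos 2, char 'b'): match length 0
  offset=7 (pos 1, char 'b'): match length 0
  offset=8 (pos 0, char 'd'): match length 0
Longest match has length 2 at offset 3.
next_char = character at position 8 + 2 = 10 -> 'd'

Best match: offset=3, length=2 (matching 'eb' starting at position 5)
LZ77 triple: (3, 2, 'd')


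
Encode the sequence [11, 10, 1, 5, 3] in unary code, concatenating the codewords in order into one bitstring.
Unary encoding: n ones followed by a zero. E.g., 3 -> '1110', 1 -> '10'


Encode each number as n ones followed by a terminating 0:
  11 -> 111111111110 (12 bits)
  10 -> 11111111110 (11 bits)
  1 -> 10 (2 bits)
  5 -> 111110 (6 bits)
  3 -> 1110 (4 bits)
Total length = 12 + 11 + 2 + 6 + 4 = 35 bits.

Unary([11, 10, 1, 5, 3]) = 11111111111011111111110101111101110 (35 bits)


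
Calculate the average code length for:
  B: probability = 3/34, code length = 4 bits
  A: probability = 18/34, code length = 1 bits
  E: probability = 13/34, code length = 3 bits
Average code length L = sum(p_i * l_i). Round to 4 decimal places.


Weighted contributions p_i * l_i:
  B: (3/34) * 4 = 12/34
  A: (18/34) * 1 = 18/34
  E: (13/34) * 3 = 39/34
Sum = (12 + 18 + 39)/34 = 69/34

L = 69/34 = 2.0294 bits/symbol


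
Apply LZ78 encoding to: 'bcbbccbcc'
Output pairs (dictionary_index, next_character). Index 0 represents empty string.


LZ78 encoding steps:
Dictionary: {0: ''}
Step 1: w='' (idx 0), next='b' -> output (0, 'b'), add 'b' as idx 1
Step 2: w='' (idx 0), next='c' -> output (0, 'c'), add 'c' as idx 2
Step 3: w='b' (idx 1), next='b' -> output (1, 'b'), add 'bb' as idx 3
Step 4: w='c' (idx 2), next='c' -> output (2, 'c'), add 'cc' as idx 4
Step 5: w='b' (idx 1), next='c' -> output (1, 'c'), add 'bc' as idx 5
Step 6: w='c' (idx 2), end of input -> output (2, '')


Encoded: [(0, 'b'), (0, 'c'), (1, 'b'), (2, 'c'), (1, 'c'), (2, '')]


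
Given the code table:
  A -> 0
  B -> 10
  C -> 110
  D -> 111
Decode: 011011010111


Decoding:
0 -> A
110 -> C
110 -> C
10 -> B
111 -> D


Result: ACCBD


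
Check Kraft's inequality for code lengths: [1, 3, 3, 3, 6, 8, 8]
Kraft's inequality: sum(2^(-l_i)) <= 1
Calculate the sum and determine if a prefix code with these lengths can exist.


Sum = 2^(-1) + 2^(-3) + 2^(-3) + 2^(-3) + 2^(-6) + 2^(-8) + 2^(-8)
    = 0.5 + 0.125 + 0.125 + 0.125 + 0.015625 + 0.00390625 + 0.00390625
    = 230/256 = 0.8984375
Since 0.8984375 <= 1, Kraft's inequality IS satisfied.
A prefix code with these lengths CAN exist.

Kraft sum = 0.8984375. Satisfied.


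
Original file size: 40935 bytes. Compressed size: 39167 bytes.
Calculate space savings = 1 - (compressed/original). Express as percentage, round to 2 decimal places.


ratio = compressed/original = 39167/40935 = 0.95681
savings = 1 - ratio = 1 - 0.95681 = 0.04319
as a percentage: 0.04319 * 100 = 4.32%

Space savings = 1 - 39167/40935 = 4.32%


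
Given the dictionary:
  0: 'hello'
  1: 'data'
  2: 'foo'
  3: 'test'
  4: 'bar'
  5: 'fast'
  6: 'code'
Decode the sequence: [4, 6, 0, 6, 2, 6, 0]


Look up each index in the dictionary:
  4 -> 'bar'
  6 -> 'code'
  0 -> 'hello'
  6 -> 'code'
  2 -> 'foo'
  6 -> 'code'
  0 -> 'hello'

Decoded: "bar code hello code foo code hello"


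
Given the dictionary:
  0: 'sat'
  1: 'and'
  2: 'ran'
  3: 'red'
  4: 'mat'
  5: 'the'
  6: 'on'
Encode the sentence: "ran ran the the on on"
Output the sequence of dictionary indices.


Look up each word in the dictionary:
  'ran' -> 2
  'ran' -> 2
  'the' -> 5
  'the' -> 5
  'on' -> 6
  'on' -> 6

Encoded: [2, 2, 5, 5, 6, 6]


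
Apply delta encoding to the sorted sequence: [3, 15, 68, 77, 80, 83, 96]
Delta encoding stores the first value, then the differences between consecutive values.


First value: 3
Deltas:
  15 - 3 = 12
  68 - 15 = 53
  77 - 68 = 9
  80 - 77 = 3
  83 - 80 = 3
  96 - 83 = 13


Delta encoded: [3, 12, 53, 9, 3, 3, 13]


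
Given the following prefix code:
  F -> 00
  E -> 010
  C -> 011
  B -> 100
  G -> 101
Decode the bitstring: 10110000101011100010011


Decoding step by step:
Bits 101 -> G
Bits 100 -> B
Bits 00 -> F
Bits 101 -> G
Bits 011 -> C
Bits 100 -> B
Bits 010 -> E
Bits 011 -> C


Decoded message: GBFGCBEC


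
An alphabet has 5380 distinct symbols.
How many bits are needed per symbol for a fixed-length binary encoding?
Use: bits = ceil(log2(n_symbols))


log2(5380) = 12.3934
Bracket: 2^12 = 4096 < 5380 <= 2^13 = 8192
So ceil(log2(5380)) = 13

bits = ceil(log2(5380)) = ceil(12.3934) = 13 bits


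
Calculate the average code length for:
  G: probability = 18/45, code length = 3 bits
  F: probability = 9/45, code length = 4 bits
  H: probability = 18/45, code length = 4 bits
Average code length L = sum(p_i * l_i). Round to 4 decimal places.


Weighted contributions p_i * l_i:
  G: (18/45) * 3 = 54/45
  F: (9/45) * 4 = 36/45
  H: (18/45) * 4 = 72/45
Sum = (54 + 36 + 72)/45 = 162/45

L = 162/45 = 3.6000 bits/symbol


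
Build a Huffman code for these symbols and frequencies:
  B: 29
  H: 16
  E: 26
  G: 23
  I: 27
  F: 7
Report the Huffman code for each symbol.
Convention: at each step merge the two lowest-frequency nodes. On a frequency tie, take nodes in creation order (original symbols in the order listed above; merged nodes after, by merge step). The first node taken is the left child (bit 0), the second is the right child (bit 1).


Huffman tree construction:
Step 1: Merge F(7) + H(16) = 23
Step 2: Merge G(23) + (F+H)(23) = 46
Step 3: Merge E(26) + I(27) = 53
Step 4: Merge B(29) + (G+(F+H))(46) = 75
Step 5: Merge (E+I)(53) + (B+(G+(F+H)))(75) = 128
Read each symbol's code off the tree from the root (left child = 0, right child = 1).

Codes:
  B: 10 (length 2)
  H: 1111 (length 4)
  E: 00 (length 2)
  G: 110 (length 3)
  I: 01 (length 2)
  F: 1110 (length 4)
Average code length: 325/128 = 2.5391 bits/symbol


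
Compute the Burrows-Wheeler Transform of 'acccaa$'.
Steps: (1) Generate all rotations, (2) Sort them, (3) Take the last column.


Rotations (sorted):
  0: $acccaa -> last char: a
  1: a$accca -> last char: a
  2: aa$accc -> last char: c
  3: acccaa$ -> last char: $
  4: caa$acc -> last char: c
  5: ccaa$ac -> last char: c
  6: cccaa$a -> last char: a


BWT = aac$cca


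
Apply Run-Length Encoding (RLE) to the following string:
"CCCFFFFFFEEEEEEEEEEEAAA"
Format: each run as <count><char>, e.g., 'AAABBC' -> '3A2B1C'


Scanning runs left to right:
  i=0: run of 'C' x 3 -> '3C'
  i=3: run of 'F' x 6 -> '6F'
  i=9: run of 'E' x 11 -> '11E'
  i=20: run of 'A' x 3 -> '3A'

RLE = 3C6F11E3A


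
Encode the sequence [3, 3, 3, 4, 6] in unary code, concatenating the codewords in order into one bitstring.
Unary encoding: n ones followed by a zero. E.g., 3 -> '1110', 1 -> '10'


Encode each number as n ones followed by a terminating 0:
  3 -> 1110 (4 bits)
  3 -> 1110 (4 bits)
  3 -> 1110 (4 bits)
  4 -> 11110 (5 bits)
  6 -> 1111110 (7 bits)
Total length = 4 + 4 + 4 + 5 + 7 = 24 bits.

Unary([3, 3, 3, 4, 6]) = 111011101110111101111110 (24 bits)


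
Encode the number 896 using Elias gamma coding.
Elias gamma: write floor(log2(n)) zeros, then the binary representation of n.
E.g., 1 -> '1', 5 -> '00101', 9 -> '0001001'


num_bits = floor(log2(896)) + 1 = 10
leading_zeros = num_bits - 1 = 9
binary(896) = 1110000000

Elias gamma(896) = '000000000' + '1110000000' = 0000000001110000000 (19 bits)


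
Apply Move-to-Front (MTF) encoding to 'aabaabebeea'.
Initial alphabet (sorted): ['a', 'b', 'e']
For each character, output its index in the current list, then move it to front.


MTF encoding:
'a': index 0 in ['a', 'b', 'e'] -> ['a', 'b', 'e']
'a': index 0 in ['a', 'b', 'e'] -> ['a', 'b', 'e']
'b': index 1 in ['a', 'b', 'e'] -> ['b', 'a', 'e']
'a': index 1 in ['b', 'a', 'e'] -> ['a', 'b', 'e']
'a': index 0 in ['a', 'b', 'e'] -> ['a', 'b', 'e']
'b': index 1 in ['a', 'b', 'e'] -> ['b', 'a', 'e']
'e': index 2 in ['b', 'a', 'e'] -> ['e', 'b', 'a']
'b': index 1 in ['e', 'b', 'a'] -> ['b', 'e', 'a']
'e': index 1 in ['b', 'e', 'a'] -> ['e', 'b', 'a']
'e': index 0 in ['e', 'b', 'a'] -> ['e', 'b', 'a']
'a': index 2 in ['e', 'b', 'a'] -> ['a', 'e', 'b']


Output: [0, 0, 1, 1, 0, 1, 2, 1, 1, 0, 2]


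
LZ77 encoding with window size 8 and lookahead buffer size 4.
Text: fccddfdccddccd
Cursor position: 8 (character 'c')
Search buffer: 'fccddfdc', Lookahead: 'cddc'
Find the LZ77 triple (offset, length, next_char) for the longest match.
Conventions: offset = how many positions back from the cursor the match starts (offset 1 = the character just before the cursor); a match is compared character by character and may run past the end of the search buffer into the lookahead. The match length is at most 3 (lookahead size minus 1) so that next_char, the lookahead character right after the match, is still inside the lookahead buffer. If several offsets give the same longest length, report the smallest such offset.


Try each offset into the search buffer:
  offset=1 (pos 7, char 'c'): match length 1
  offset=2 (pos 6, char 'd'): match length 0
  offset=3 (pos 5, char 'f'): match length 0
  offset=4 (pos 4, char 'd'): match length 0
  offset=5 (pos 3, char 'd'): match length 0
  offset=6 (pos 2, char 'c'): match length 3
  offset=7 (pos 1, char 'c'): match length 1
  offset=8 (pos 0, char 'f'): match length 0
Longest match has length 3 at offset 6.
next_char = character at position 8 + 3 = 11 -> 'c'

Best match: offset=6, length=3 (matching 'cdd' starting at position 2)
LZ77 triple: (6, 3, 'c')


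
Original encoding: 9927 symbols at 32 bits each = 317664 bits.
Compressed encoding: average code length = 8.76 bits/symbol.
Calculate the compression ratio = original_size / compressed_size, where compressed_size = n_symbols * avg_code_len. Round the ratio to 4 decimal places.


original_size = n_symbols * orig_bits = 9927 * 32 = 317664 bits
compressed_size = n_symbols * avg_code_len = 9927 * 8.76 = 86960.52 bits
ratio = original_size / compressed_size = 317664 / 86960.52 = 3.653

Compression ratio = 3.653


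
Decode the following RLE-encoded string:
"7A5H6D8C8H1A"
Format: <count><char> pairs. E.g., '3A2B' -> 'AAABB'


Expanding each <count><char> pair:
  7A -> 'AAAAAAA'
  5H -> 'HHHHH'
  6D -> 'DDDDDD'
  8C -> 'CCCCCCCC'
  8H -> 'HHHHHHHH'
  1A -> 'A'

Decoded = AAAAAAAHHHHHDDDDDDCCCCCCCCHHHHHHHHA


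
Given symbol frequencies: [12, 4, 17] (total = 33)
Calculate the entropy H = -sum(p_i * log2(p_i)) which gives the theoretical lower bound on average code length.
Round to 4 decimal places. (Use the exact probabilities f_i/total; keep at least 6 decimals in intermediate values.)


Per-symbol terms -p_i * log2(p_i) with p_i = f_i/33:
  p = 12/33 = 0.363636: log2(p) = -1.459432, -p*log2(p) = 0.530702
  p = 4/33 = 0.121212: log2(p) = -3.044394, -p*log2(p) = 0.369017
  p = 17/33 = 0.515152: log2(p) = -0.956931, -p*log2(p) = 0.492965
H = 0.530702 + 0.369017 + 0.492965 = 1.392684

H = 1.3927 bits/symbol


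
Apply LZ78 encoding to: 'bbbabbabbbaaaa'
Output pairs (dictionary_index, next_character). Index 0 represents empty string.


LZ78 encoding steps:
Dictionary: {0: ''}
Step 1: w='' (idx 0), next='b' -> output (0, 'b'), add 'b' as idx 1
Step 2: w='b' (idx 1), next='b' -> output (1, 'b'), add 'bb' as idx 2
Step 3: w='' (idx 0), next='a' -> output (0, 'a'), add 'a' as idx 3
Step 4: w='bb' (idx 2), next='a' -> output (2, 'a'), add 'bba' as idx 4
Step 5: w='bb' (idx 2), next='b' -> output (2, 'b'), add 'bbb' as idx 5
Step 6: w='a' (idx 3), next='a' -> output (3, 'a'), add 'aa' as idx 6
Step 7: w='aa' (idx 6), end of input -> output (6, '')


Encoded: [(0, 'b'), (1, 'b'), (0, 'a'), (2, 'a'), (2, 'b'), (3, 'a'), (6, '')]


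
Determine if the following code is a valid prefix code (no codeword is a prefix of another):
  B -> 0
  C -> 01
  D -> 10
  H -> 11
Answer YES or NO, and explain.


Checking each pair (does one codeword prefix another?):
  B='0' vs C='01': prefix -- VIOLATION

NO -- this is NOT a valid prefix code. B (0) is a prefix of C (01).


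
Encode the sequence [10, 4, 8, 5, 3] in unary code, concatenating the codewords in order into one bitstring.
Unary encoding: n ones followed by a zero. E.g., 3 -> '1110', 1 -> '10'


Encode each number as n ones followed by a terminating 0:
  10 -> 11111111110 (11 bits)
  4 -> 11110 (5 bits)
  8 -> 111111110 (9 bits)
  5 -> 111110 (6 bits)
  3 -> 1110 (4 bits)
Total length = 11 + 5 + 9 + 6 + 4 = 35 bits.

Unary([10, 4, 8, 5, 3]) = 11111111110111101111111101111101110 (35 bits)


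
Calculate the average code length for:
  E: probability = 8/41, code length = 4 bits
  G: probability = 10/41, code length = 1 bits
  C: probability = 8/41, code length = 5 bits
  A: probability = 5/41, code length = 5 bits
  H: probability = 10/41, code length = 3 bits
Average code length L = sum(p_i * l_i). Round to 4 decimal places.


Weighted contributions p_i * l_i:
  E: (8/41) * 4 = 32/41
  G: (10/41) * 1 = 10/41
  C: (8/41) * 5 = 40/41
  A: (5/41) * 5 = 25/41
  H: (10/41) * 3 = 30/41
Sum = (32 + 10 + 40 + 25 + 30)/41 = 137/41

L = 137/41 = 3.3415 bits/symbol


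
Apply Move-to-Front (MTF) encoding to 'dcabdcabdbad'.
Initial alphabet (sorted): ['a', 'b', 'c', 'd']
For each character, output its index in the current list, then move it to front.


MTF encoding:
'd': index 3 in ['a', 'b', 'c', 'd'] -> ['d', 'a', 'b', 'c']
'c': index 3 in ['d', 'a', 'b', 'c'] -> ['c', 'd', 'a', 'b']
'a': index 2 in ['c', 'd', 'a', 'b'] -> ['a', 'c', 'd', 'b']
'b': index 3 in ['a', 'c', 'd', 'b'] -> ['b', 'a', 'c', 'd']
'd': index 3 in ['b', 'a', 'c', 'd'] -> ['d', 'b', 'a', 'c']
'c': index 3 in ['d', 'b', 'a', 'c'] -> ['c', 'd', 'b', 'a']
'a': index 3 in ['c', 'd', 'b', 'a'] -> ['a', 'c', 'd', 'b']
'b': index 3 in ['a', 'c', 'd', 'b'] -> ['b', 'a', 'c', 'd']
'd': index 3 in ['b', 'a', 'c', 'd'] -> ['d', 'b', 'a', 'c']
'b': index 1 in ['d', 'b', 'a', 'c'] -> ['b', 'd', 'a', 'c']
'a': index 2 in ['b', 'd', 'a', 'c'] -> ['a', 'b', 'd', 'c']
'd': index 2 in ['a', 'b', 'd', 'c'] -> ['d', 'a', 'b', 'c']


Output: [3, 3, 2, 3, 3, 3, 3, 3, 3, 1, 2, 2]


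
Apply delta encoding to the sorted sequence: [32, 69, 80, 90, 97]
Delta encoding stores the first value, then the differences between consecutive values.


First value: 32
Deltas:
  69 - 32 = 37
  80 - 69 = 11
  90 - 80 = 10
  97 - 90 = 7


Delta encoded: [32, 37, 11, 10, 7]


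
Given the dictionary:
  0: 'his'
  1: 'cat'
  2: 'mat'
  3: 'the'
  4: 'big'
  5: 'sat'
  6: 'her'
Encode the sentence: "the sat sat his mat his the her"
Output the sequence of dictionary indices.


Look up each word in the dictionary:
  'the' -> 3
  'sat' -> 5
  'sat' -> 5
  'his' -> 0
  'mat' -> 2
  'his' -> 0
  'the' -> 3
  'her' -> 6

Encoded: [3, 5, 5, 0, 2, 0, 3, 6]


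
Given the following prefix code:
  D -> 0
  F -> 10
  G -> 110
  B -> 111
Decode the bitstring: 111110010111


Decoding step by step:
Bits 111 -> B
Bits 110 -> G
Bits 0 -> D
Bits 10 -> F
Bits 111 -> B


Decoded message: BGDFB


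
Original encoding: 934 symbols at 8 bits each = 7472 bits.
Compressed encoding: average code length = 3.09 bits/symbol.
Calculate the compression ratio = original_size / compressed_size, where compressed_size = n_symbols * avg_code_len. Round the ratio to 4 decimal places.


original_size = n_symbols * orig_bits = 934 * 8 = 7472 bits
compressed_size = n_symbols * avg_code_len = 934 * 3.09 = 2886.06 bits
ratio = original_size / compressed_size = 7472 / 2886.06 = 2.589

Compression ratio = 2.589


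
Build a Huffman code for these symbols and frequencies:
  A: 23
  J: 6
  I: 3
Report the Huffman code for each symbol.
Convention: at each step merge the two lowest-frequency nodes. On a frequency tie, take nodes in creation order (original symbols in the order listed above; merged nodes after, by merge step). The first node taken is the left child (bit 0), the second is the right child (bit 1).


Huffman tree construction:
Step 1: Merge I(3) + J(6) = 9
Step 2: Merge (I+J)(9) + A(23) = 32
Read each symbol's code off the tree from the root (left child = 0, right child = 1).

Codes:
  A: 1 (length 1)
  J: 01 (length 2)
  I: 00 (length 2)
Average code length: 41/32 = 1.2813 bits/symbol


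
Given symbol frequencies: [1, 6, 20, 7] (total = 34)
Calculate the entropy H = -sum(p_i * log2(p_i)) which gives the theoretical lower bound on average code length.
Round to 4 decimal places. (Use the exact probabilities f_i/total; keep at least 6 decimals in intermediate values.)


Per-symbol terms -p_i * log2(p_i) with p_i = f_i/34:
  p = 1/34 = 0.029412: log2(p) = -5.087463, -p*log2(p) = 0.149631
  p = 6/34 = 0.176471: log2(p) = -2.502500, -p*log2(p) = 0.441618
  p = 20/34 = 0.588235: log2(p) = -0.765535, -p*log2(p) = 0.450315
  p = 7/34 = 0.205882: log2(p) = -2.280108, -p*log2(p) = 0.469434
H = 0.149631 + 0.441618 + 0.450315 + 0.469434 = 1.510998

H = 1.511 bits/symbol


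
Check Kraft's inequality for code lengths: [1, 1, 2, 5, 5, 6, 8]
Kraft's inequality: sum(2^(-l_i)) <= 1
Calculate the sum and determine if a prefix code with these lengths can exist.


Sum = 2^(-1) + 2^(-1) + 2^(-2) + 2^(-5) + 2^(-5) + 2^(-6) + 2^(-8)
    = 0.5 + 0.5 + 0.25 + 0.03125 + 0.03125 + 0.015625 + 0.00390625
    = 341/256 = 1.33203125
Since 1.33203125 > 1, Kraft's inequality is NOT satisfied.
A prefix code with these lengths CANNOT exist.

Kraft sum = 1.33203125. Not satisfied.


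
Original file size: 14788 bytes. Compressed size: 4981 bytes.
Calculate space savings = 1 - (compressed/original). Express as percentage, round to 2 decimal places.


ratio = compressed/original = 4981/14788 = 0.336827
savings = 1 - ratio = 1 - 0.336827 = 0.663173
as a percentage: 0.663173 * 100 = 66.32%

Space savings = 1 - 4981/14788 = 66.32%


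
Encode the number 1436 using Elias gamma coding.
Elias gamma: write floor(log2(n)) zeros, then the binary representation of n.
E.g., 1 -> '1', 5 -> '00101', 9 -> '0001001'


num_bits = floor(log2(1436)) + 1 = 11
leading_zeros = num_bits - 1 = 10
binary(1436) = 10110011100

Elias gamma(1436) = '0000000000' + '10110011100' = 000000000010110011100 (21 bits)


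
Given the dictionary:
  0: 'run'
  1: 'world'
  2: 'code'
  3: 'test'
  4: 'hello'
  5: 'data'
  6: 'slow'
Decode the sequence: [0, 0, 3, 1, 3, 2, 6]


Look up each index in the dictionary:
  0 -> 'run'
  0 -> 'run'
  3 -> 'test'
  1 -> 'world'
  3 -> 'test'
  2 -> 'code'
  6 -> 'slow'

Decoded: "run run test world test code slow"


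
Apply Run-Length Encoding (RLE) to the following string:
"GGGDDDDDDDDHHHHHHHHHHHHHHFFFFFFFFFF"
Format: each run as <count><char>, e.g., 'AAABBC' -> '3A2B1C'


Scanning runs left to right:
  i=0: run of 'G' x 3 -> '3G'
  i=3: run of 'D' x 8 -> '8D'
  i=11: run of 'H' x 14 -> '14H'
  i=25: run of 'F' x 10 -> '10F'

RLE = 3G8D14H10F


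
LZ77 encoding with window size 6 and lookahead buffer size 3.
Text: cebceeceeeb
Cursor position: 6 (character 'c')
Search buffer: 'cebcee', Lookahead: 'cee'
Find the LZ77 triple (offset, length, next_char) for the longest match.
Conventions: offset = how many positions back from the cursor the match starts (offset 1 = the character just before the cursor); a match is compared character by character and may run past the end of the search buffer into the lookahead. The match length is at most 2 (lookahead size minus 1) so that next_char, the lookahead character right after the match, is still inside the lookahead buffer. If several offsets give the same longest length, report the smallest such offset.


Try each offset into the search buffer:
  offset=1 (pos 5, char 'e'): match length 0
  offset=2 (pos 4, char 'e'): match length 0
  offset=3 (pos 3, char 'c'): match length 2
  offset=4 (pos 2, char 'b'): match length 0
  offset=5 (pos 1, char 'e'): match length 0
  offset=6 (pos 0, char 'c'): match length 2
Longest match has length 2, found at offsets 3, 6; take the smallest, offset 3.
next_char = character at position 6 + 2 = 8 -> 'e'

Best match: offset=3, length=2 (matching 'ce' starting at position 3)
LZ77 triple: (3, 2, 'e')


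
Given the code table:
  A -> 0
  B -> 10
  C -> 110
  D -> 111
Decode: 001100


Decoding:
0 -> A
0 -> A
110 -> C
0 -> A


Result: AACA


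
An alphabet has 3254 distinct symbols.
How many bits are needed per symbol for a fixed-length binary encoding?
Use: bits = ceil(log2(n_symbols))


log2(3254) = 11.668
Bracket: 2^11 = 2048 < 3254 <= 2^12 = 4096
So ceil(log2(3254)) = 12

bits = ceil(log2(3254)) = ceil(11.668) = 12 bits


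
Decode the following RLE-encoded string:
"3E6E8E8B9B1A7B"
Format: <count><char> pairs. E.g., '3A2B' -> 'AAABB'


Expanding each <count><char> pair:
  3E -> 'EEE'
  6E -> 'EEEEEE'
  8E -> 'EEEEEEEE'
  8B -> 'BBBBBBBB'
  9B -> 'BBBBBBBBB'
  1A -> 'A'
  7B -> 'BBBBBBB'

Decoded = EEEEEEEEEEEEEEEEEBBBBBBBBBBBBBBBBBABBBBBBB


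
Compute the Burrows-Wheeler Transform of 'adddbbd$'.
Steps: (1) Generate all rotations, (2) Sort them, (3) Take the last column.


Rotations (sorted):
  0: $adddbbd -> last char: d
  1: adddbbd$ -> last char: $
  2: bbd$addd -> last char: d
  3: bd$adddb -> last char: b
  4: d$adddbb -> last char: b
  5: dbbd$add -> last char: d
  6: ddbbd$ad -> last char: d
  7: dddbbd$a -> last char: a


BWT = d$dbbdda


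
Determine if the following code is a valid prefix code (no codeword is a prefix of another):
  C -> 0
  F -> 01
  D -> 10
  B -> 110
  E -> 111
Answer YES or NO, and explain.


Checking each pair (does one codeword prefix another?):
  C='0' vs F='01': prefix -- VIOLATION

NO -- this is NOT a valid prefix code. C (0) is a prefix of F (01).


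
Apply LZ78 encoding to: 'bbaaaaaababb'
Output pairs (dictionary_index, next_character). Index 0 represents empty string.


LZ78 encoding steps:
Dictionary: {0: ''}
Step 1: w='' (idx 0), next='b' -> output (0, 'b'), add 'b' as idx 1
Step 2: w='b' (idx 1), next='a' -> output (1, 'a'), add 'ba' as idx 2
Step 3: w='' (idx 0), next='a' -> output (0, 'a'), add 'a' as idx 3
Step 4: w='a' (idx 3), next='a' -> output (3, 'a'), add 'aa' as idx 4
Step 5: w='aa' (idx 4), next='b' -> output (4, 'b'), add 'aab' as idx 5
Step 6: w='a' (idx 3), next='b' -> output (3, 'b'), add 'ab' as idx 6
Step 7: w='b' (idx 1), end of input -> output (1, '')


Encoded: [(0, 'b'), (1, 'a'), (0, 'a'), (3, 'a'), (4, 'b'), (3, 'b'), (1, '')]


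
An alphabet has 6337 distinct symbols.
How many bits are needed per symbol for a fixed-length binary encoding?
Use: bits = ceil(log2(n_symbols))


log2(6337) = 12.6296
Bracket: 2^12 = 4096 < 6337 <= 2^13 = 8192
So ceil(log2(6337)) = 13

bits = ceil(log2(6337)) = ceil(12.6296) = 13 bits


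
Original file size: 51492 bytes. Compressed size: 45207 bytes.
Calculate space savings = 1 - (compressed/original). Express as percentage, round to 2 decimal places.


ratio = compressed/original = 45207/51492 = 0.877942
savings = 1 - ratio = 1 - 0.877942 = 0.122058
as a percentage: 0.122058 * 100 = 12.21%

Space savings = 1 - 45207/51492 = 12.21%


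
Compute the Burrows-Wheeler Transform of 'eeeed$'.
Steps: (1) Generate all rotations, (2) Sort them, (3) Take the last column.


Rotations (sorted):
  0: $eeeed -> last char: d
  1: d$eeee -> last char: e
  2: ed$eee -> last char: e
  3: eed$ee -> last char: e
  4: eeed$e -> last char: e
  5: eeeed$ -> last char: $


BWT = deeee$


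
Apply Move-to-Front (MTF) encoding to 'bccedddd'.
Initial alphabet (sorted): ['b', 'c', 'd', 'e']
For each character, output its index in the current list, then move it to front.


MTF encoding:
'b': index 0 in ['b', 'c', 'd', 'e'] -> ['b', 'c', 'd', 'e']
'c': index 1 in ['b', 'c', 'd', 'e'] -> ['c', 'b', 'd', 'e']
'c': index 0 in ['c', 'b', 'd', 'e'] -> ['c', 'b', 'd', 'e']
'e': index 3 in ['c', 'b', 'd', 'e'] -> ['e', 'c', 'b', 'd']
'd': index 3 in ['e', 'c', 'b', 'd'] -> ['d', 'e', 'c', 'b']
'd': index 0 in ['d', 'e', 'c', 'b'] -> ['d', 'e', 'c', 'b']
'd': index 0 in ['d', 'e', 'c', 'b'] -> ['d', 'e', 'c', 'b']
'd': index 0 in ['d', 'e', 'c', 'b'] -> ['d', 'e', 'c', 'b']


Output: [0, 1, 0, 3, 3, 0, 0, 0]


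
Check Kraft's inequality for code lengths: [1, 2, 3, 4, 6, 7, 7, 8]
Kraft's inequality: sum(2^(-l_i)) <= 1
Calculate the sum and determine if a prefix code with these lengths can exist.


Sum = 2^(-1) + 2^(-2) + 2^(-3) + 2^(-4) + 2^(-6) + 2^(-7) + 2^(-7) + 2^(-8)
    = 0.5 + 0.25 + 0.125 + 0.0625 + 0.015625 + 0.0078125 + 0.0078125 + 0.00390625
    = 249/256 = 0.97265625
Since 0.97265625 <= 1, Kraft's inequality IS satisfied.
A prefix code with these lengths CAN exist.

Kraft sum = 0.97265625. Satisfied.


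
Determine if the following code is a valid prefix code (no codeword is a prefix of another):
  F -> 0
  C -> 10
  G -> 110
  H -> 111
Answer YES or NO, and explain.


Checking each pair (does one codeword prefix another?):
  F='0' vs C='10': no prefix
  F='0' vs G='110': no prefix
  F='0' vs H='111': no prefix
  C='10' vs F='0': no prefix
  C='10' vs G='110': no prefix
  C='10' vs H='111': no prefix
  G='110' vs F='0': no prefix
  G='110' vs C='10': no prefix
  G='110' vs H='111': no prefix
  H='111' vs F='0': no prefix
  H='111' vs C='10': no prefix
  H='111' vs G='110': no prefix
No violation found over all pairs.

YES -- this is a valid prefix code. No codeword is a prefix of any other codeword.


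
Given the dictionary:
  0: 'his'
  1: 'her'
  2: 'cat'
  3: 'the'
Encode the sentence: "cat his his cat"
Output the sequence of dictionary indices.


Look up each word in the dictionary:
  'cat' -> 2
  'his' -> 0
  'his' -> 0
  'cat' -> 2

Encoded: [2, 0, 0, 2]


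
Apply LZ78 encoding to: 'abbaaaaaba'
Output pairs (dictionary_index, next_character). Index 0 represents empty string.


LZ78 encoding steps:
Dictionary: {0: ''}
Step 1: w='' (idx 0), next='a' -> output (0, 'a'), add 'a' as idx 1
Step 2: w='' (idx 0), next='b' -> output (0, 'b'), add 'b' as idx 2
Step 3: w='b' (idx 2), next='a' -> output (2, 'a'), add 'ba' as idx 3
Step 4: w='a' (idx 1), next='a' -> output (1, 'a'), add 'aa' as idx 4
Step 5: w='aa' (idx 4), next='b' -> output (4, 'b'), add 'aab' as idx 5
Step 6: w='a' (idx 1), end of input -> output (1, '')


Encoded: [(0, 'a'), (0, 'b'), (2, 'a'), (1, 'a'), (4, 'b'), (1, '')]


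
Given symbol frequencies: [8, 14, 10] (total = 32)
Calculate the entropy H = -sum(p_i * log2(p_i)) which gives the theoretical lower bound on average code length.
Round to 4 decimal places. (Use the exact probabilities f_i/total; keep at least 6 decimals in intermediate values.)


Per-symbol terms -p_i * log2(p_i) with p_i = f_i/32:
  p = 8/32 = 0.250000: log2(p) = -2.000000, -p*log2(p) = 0.500000
  p = 14/32 = 0.437500: log2(p) = -1.192645, -p*log2(p) = 0.521782
  p = 10/32 = 0.312500: log2(p) = -1.678072, -p*log2(p) = 0.524397
H = 0.500000 + 0.521782 + 0.524397 = 1.546179

H = 1.5462 bits/symbol


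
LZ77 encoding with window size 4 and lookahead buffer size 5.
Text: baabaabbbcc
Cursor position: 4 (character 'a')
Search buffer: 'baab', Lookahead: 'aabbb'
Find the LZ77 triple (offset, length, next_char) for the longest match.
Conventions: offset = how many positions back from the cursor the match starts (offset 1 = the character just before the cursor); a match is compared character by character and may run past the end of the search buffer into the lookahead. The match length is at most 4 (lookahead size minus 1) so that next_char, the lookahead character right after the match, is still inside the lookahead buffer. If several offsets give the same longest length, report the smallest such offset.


Try each offset into the search buffer:
  offset=1 (pos 3, char 'b'): match length 0
  offset=2 (pos 2, char 'a'): match length 1
  offset=3 (pos 1, char 'a'): match length 3
  offset=4 (pos 0, char 'b'): match length 0
Longest match has length 3 at offset 3.
next_char = character at position 4 + 3 = 7 -> 'b'

Best match: offset=3, length=3 (matching 'aab' starting at position 1)
LZ77 triple: (3, 3, 'b')


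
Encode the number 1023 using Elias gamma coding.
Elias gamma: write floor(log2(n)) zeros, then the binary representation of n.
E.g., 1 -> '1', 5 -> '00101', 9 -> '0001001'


num_bits = floor(log2(1023)) + 1 = 10
leading_zeros = num_bits - 1 = 9
binary(1023) = 1111111111

Elias gamma(1023) = '000000000' + '1111111111' = 0000000001111111111 (19 bits)


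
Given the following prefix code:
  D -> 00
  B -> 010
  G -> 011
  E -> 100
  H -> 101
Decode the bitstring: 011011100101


Decoding step by step:
Bits 011 -> G
Bits 011 -> G
Bits 100 -> E
Bits 101 -> H


Decoded message: GGEH


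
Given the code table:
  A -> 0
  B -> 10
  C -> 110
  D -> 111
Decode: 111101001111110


Decoding:
111 -> D
10 -> B
10 -> B
0 -> A
111 -> D
111 -> D
0 -> A


Result: DBBADDA


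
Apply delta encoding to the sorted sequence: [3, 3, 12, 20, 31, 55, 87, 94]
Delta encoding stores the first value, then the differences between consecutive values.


First value: 3
Deltas:
  3 - 3 = 0
  12 - 3 = 9
  20 - 12 = 8
  31 - 20 = 11
  55 - 31 = 24
  87 - 55 = 32
  94 - 87 = 7


Delta encoded: [3, 0, 9, 8, 11, 24, 32, 7]


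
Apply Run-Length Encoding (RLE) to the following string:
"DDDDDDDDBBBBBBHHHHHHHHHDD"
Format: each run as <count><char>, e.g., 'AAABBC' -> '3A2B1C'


Scanning runs left to right:
  i=0: run of 'D' x 8 -> '8D'
  i=8: run of 'B' x 6 -> '6B'
  i=14: run of 'H' x 9 -> '9H'
  i=23: run of 'D' x 2 -> '2D'

RLE = 8D6B9H2D


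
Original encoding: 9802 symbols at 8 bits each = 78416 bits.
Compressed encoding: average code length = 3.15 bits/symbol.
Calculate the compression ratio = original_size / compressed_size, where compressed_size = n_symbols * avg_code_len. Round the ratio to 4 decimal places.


original_size = n_symbols * orig_bits = 9802 * 8 = 78416 bits
compressed_size = n_symbols * avg_code_len = 9802 * 3.15 = 30876.3 bits
ratio = original_size / compressed_size = 78416 / 30876.3 = 2.5397

Compression ratio = 2.5397


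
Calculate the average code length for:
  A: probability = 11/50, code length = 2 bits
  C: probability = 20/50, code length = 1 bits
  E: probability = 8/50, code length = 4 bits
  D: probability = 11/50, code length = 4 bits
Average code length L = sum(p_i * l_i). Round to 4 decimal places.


Weighted contributions p_i * l_i:
  A: (11/50) * 2 = 22/50
  C: (20/50) * 1 = 20/50
  E: (8/50) * 4 = 32/50
  D: (11/50) * 4 = 44/50
Sum = (22 + 20 + 32 + 44)/50 = 118/50

L = 118/50 = 2.3600 bits/symbol


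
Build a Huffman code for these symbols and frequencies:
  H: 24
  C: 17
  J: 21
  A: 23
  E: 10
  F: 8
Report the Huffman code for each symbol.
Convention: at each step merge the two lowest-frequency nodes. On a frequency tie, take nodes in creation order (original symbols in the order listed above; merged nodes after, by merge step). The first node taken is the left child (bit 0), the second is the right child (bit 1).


Huffman tree construction:
Step 1: Merge F(8) + E(10) = 18
Step 2: Merge C(17) + (F+E)(18) = 35
Step 3: Merge J(21) + A(23) = 44
Step 4: Merge H(24) + (C+(F+E))(35) = 59
Step 5: Merge (J+A)(44) + (H+(C+(F+E)))(59) = 103
Read each symbol's code off the tree from the root (left child = 0, right child = 1).

Codes:
  H: 10 (length 2)
  C: 110 (length 3)
  J: 00 (length 2)
  A: 01 (length 2)
  E: 1111 (length 4)
  F: 1110 (length 4)
Average code length: 259/103 = 2.5146 bits/symbol


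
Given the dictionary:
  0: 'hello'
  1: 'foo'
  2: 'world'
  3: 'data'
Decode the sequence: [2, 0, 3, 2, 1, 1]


Look up each index in the dictionary:
  2 -> 'world'
  0 -> 'hello'
  3 -> 'data'
  2 -> 'world'
  1 -> 'foo'
  1 -> 'foo'

Decoded: "world hello data world foo foo"


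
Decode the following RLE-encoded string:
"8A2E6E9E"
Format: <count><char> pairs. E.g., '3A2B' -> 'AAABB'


Expanding each <count><char> pair:
  8A -> 'AAAAAAAA'
  2E -> 'EE'
  6E -> 'EEEEEE'
  9E -> 'EEEEEEEEE'

Decoded = AAAAAAAAEEEEEEEEEEEEEEEEE


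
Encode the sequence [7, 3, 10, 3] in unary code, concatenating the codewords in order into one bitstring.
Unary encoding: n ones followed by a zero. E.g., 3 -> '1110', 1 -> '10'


Encode each number as n ones followed by a terminating 0:
  7 -> 11111110 (8 bits)
  3 -> 1110 (4 bits)
  10 -> 11111111110 (11 bits)
  3 -> 1110 (4 bits)
Total length = 8 + 4 + 11 + 4 = 27 bits.

Unary([7, 3, 10, 3]) = 111111101110111111111101110 (27 bits)


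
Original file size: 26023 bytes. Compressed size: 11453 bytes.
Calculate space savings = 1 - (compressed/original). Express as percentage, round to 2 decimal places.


ratio = compressed/original = 11453/26023 = 0.440111
savings = 1 - ratio = 1 - 0.440111 = 0.559889
as a percentage: 0.559889 * 100 = 55.99%

Space savings = 1 - 11453/26023 = 55.99%


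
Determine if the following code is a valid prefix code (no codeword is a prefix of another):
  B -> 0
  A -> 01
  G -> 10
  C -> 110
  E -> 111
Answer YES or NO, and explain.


Checking each pair (does one codeword prefix another?):
  B='0' vs A='01': prefix -- VIOLATION

NO -- this is NOT a valid prefix code. B (0) is a prefix of A (01).


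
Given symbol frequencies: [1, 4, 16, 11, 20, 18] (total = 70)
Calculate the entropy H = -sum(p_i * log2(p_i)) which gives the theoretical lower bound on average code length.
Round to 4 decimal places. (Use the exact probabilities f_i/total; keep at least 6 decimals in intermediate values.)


Per-symbol terms -p_i * log2(p_i) with p_i = f_i/70:
  p = 1/70 = 0.014286: log2(p) = -6.129283, -p*log2(p) = 0.087561
  p = 4/70 = 0.057143: log2(p) = -4.129283, -p*log2(p) = 0.235959
  p = 16/70 = 0.228571: log2(p) = -2.129283, -p*log2(p) = 0.486693
  p = 11/70 = 0.157143: log2(p) = -2.669851, -p*log2(p) = 0.419548
  p = 20/70 = 0.285714: log2(p) = -1.807355, -p*log2(p) = 0.516387
  p = 18/70 = 0.257143: log2(p) = -1.959358, -p*log2(p) = 0.503835
H = 0.087561 + 0.235959 + 0.486693 + 0.419548 + 0.516387 + 0.503835 = 2.249983

H = 2.25 bits/symbol


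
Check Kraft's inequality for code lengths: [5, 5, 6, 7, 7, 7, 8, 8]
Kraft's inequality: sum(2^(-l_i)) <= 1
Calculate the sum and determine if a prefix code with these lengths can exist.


Sum = 2^(-5) + 2^(-5) + 2^(-6) + 2^(-7) + 2^(-7) + 2^(-7) + 2^(-8) + 2^(-8)
    = 0.03125 + 0.03125 + 0.015625 + 0.0078125 + 0.0078125 + 0.0078125 + 0.00390625 + 0.00390625
    = 28/256 = 0.109375
Since 0.109375 <= 1, Kraft's inequality IS satisfied.
A prefix code with these lengths CAN exist.

Kraft sum = 0.109375. Satisfied.
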